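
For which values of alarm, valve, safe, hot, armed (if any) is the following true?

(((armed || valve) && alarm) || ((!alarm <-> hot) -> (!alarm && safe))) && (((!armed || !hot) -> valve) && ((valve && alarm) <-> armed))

alarm = False; valve = True; safe = True; hot = True; armed = False

  ((armed || valve) && alarm) || ((!alarm <-> hot) -> (!alarm && safe)) = True
    (armed || valve) && alarm = False
      armed || valve = True
    (!alarm <-> hot) -> (!alarm && safe) = True
      !alarm <-> hot = True
        !alarm = True
      !alarm && safe = True
        !alarm = True
  ((!armed || !hot) -> valve) && ((valve && alarm) <-> armed) = True
    (!armed || !hot) -> valve = True
      !armed || !hot = True
        !armed = True
        !hot = False
    (valve && alarm) <-> armed = True
      valve && alarm = False
Both conjuncts True, so the formula holds.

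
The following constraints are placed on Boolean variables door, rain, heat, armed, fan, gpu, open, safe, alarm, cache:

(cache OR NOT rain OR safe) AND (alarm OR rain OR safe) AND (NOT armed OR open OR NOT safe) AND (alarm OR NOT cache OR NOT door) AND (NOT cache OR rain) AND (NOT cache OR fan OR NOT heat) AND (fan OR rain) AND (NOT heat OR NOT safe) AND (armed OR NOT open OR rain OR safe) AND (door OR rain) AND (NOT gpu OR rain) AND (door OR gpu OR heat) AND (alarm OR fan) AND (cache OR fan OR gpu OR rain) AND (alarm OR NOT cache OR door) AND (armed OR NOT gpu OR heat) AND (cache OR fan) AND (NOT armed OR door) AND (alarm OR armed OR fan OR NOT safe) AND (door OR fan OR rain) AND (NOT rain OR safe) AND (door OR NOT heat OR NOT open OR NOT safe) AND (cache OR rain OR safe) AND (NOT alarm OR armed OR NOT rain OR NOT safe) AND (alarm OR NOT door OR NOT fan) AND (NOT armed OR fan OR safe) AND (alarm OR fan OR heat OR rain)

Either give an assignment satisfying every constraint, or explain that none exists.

Set door = True.
Set rain = True.
  then (NOT rain OR safe) forces safe = True.
  then (NOT heat OR NOT safe) forces heat = False.
Try armed = False:
  (armed OR NOT gpu OR heat) forces gpu = False.
  (NOT alarm OR armed OR NOT rain OR NOT safe) forces alarm = False.
  (alarm OR NOT cache OR NOT door) forces cache = False.
  (alarm OR fan) forces fan = True.
  clause (alarm OR NOT door OR NOT fan) is falsified — backtrack.
So armed = True.
  then (NOT armed OR open OR NOT safe) forces open = True.
Set fan = True.
  then (alarm OR NOT door OR NOT fan) forces alarm = True.
Set gpu = False.
Set cache = True.
All clauses satisfied.

door: True; rain: True; heat: False; armed: True; fan: True; gpu: False; open: True; safe: True; alarm: True; cache: True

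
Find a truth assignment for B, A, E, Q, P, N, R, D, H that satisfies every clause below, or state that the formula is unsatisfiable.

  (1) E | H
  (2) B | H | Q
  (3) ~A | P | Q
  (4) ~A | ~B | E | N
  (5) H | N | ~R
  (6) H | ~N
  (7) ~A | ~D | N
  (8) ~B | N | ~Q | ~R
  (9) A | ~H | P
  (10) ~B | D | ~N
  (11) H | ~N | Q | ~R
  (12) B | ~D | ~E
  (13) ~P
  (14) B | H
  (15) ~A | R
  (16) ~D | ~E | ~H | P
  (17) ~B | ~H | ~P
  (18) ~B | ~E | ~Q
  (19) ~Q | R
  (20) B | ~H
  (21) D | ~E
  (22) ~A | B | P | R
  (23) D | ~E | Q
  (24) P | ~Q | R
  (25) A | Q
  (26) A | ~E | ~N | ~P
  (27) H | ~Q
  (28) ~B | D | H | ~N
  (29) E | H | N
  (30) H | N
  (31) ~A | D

Unit clause (~P) forces P = False.
Try B = False:
  (B | H) forces H = True.
  clause (B | ~H) is falsified — backtrack.
So B = True.
Set A = True.
  then (~A | P | Q) forces Q = True.
  then (~A | R) forces R = True.
  then (~B | ~E | ~Q) forces E = False.
  then (H | ~Q) forces H = True.
  then (~A | D) forces D = True.
  then (~A | ~B | E | N) forces N = True.
All clauses satisfied.

B = True, A = True, E = False, Q = True, P = False, N = True, R = True, D = True, H = True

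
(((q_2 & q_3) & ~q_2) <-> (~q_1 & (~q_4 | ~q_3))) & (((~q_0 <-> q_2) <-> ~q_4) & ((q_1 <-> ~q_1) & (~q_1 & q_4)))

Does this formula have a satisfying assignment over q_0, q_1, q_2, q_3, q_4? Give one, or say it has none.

Unsatisfiable

The conjunct q_1 <-> ~q_1 is unsatisfiable on its own:
  q_1=F: evaluates to False.
  q_1=T: evaluates to False.
So the whole conjunction is unsatisfiable.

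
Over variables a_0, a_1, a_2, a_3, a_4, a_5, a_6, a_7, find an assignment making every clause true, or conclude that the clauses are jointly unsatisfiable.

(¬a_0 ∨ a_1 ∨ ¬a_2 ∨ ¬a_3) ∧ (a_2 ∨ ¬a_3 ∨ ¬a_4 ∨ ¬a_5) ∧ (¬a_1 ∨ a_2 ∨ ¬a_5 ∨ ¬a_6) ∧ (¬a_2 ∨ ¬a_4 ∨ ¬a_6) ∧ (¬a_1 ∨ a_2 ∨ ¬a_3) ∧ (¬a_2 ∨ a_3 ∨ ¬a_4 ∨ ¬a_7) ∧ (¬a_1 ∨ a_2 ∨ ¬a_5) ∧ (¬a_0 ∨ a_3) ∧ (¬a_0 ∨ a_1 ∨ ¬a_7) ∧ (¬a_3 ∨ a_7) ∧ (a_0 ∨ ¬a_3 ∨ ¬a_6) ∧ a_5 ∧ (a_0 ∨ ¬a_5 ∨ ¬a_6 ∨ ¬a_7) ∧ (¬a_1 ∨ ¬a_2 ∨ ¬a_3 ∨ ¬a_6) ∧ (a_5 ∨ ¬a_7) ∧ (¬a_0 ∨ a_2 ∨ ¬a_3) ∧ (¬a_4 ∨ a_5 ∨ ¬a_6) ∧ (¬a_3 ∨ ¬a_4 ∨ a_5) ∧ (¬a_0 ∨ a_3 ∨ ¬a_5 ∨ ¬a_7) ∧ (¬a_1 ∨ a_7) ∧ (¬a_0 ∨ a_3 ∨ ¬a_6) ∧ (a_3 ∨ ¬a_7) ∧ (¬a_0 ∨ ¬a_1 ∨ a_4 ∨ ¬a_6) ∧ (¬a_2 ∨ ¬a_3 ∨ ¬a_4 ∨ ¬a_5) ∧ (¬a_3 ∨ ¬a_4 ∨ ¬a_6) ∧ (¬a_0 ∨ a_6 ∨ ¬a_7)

Unit clause (a_5) forces a_5 = True.
Set a_0 = False.
Set a_1 = False.
Set a_2 = True.
Set a_3 = False.
  then (a_3 ∨ ¬a_7) forces a_7 = False.
Set a_4 = False.
Set a_6 = False.
All clauses satisfied.

a_0 = False, a_1 = False, a_2 = True, a_3 = False, a_4 = False, a_5 = True, a_6 = False, a_7 = False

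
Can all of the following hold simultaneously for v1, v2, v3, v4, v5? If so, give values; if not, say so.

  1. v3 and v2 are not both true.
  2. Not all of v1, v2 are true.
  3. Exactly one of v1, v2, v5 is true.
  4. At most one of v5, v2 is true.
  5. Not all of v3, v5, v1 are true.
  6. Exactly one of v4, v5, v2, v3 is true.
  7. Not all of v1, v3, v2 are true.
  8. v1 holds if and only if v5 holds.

v1 = False, v2 = True, v3 = False, v4 = False, v5 = False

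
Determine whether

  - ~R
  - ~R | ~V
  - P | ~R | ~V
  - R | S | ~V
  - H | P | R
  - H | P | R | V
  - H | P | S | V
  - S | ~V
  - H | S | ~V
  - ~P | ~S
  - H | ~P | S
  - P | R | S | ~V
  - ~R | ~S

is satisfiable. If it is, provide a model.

P = False, R = False, S = True, V = True, H = True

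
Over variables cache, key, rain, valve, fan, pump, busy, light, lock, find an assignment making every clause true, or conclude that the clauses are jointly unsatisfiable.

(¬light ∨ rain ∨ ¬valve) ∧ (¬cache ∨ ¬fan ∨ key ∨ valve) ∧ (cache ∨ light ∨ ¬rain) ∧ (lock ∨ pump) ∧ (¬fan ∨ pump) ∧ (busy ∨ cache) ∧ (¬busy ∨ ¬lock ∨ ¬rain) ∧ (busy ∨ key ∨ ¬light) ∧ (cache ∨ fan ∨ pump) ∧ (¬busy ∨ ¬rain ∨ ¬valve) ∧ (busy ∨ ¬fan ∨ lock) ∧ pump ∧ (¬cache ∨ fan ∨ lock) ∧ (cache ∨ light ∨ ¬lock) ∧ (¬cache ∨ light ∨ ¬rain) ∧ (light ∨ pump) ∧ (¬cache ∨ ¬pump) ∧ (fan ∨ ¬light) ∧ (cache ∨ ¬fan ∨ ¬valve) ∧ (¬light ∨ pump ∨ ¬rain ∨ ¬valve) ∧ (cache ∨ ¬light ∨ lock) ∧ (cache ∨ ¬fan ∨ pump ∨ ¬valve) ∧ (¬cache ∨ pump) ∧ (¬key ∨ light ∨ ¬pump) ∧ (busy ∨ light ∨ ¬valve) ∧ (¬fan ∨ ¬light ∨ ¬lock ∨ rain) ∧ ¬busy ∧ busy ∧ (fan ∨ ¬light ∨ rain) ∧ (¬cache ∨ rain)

No satisfying assignment exists.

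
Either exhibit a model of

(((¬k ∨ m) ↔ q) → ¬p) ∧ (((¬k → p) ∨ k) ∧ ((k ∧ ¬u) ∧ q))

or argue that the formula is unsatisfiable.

k=T, p=F, m=T, u=F, q=T

  ((¬k ∨ m) ↔ q) → ¬p = True
    (¬k ∨ m) ↔ q = True
      ¬k ∨ m = True
        ¬k = False
    ¬p = True
  ((¬k → p) ∨ k) ∧ ((k ∧ ¬u) ∧ q) = True
    (¬k → p) ∨ k = True
      ¬k → p = True
        ¬k = False
    (k ∧ ¬u) ∧ q = True
      k ∧ ¬u = True
        ¬u = True
Both conjuncts True, so the formula holds.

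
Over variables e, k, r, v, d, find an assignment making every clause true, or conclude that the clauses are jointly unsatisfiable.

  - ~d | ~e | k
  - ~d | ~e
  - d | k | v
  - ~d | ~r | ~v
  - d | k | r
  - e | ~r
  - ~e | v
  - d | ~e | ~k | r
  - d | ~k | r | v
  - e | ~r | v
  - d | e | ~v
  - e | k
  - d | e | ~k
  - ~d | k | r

e: False, k: True, r: False, v: False, d: True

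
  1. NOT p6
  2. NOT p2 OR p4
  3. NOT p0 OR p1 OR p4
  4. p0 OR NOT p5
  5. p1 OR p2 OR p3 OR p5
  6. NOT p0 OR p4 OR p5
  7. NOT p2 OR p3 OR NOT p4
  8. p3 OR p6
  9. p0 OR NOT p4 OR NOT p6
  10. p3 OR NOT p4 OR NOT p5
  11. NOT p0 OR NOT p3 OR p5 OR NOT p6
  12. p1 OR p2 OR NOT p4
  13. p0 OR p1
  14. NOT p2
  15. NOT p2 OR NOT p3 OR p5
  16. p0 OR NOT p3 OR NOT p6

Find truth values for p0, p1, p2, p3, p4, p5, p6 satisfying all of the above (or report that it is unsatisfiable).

p0: True, p1: True, p2: False, p3: True, p4: False, p5: True, p6: False

Unit clause (NOT p6) forces p6 = False.
In (p3 OR p6) only p3 is left, so p3 = True.
Unit clause (NOT p2) forces p2 = False.
Set p0 = True.
Try p1 = False:
  (NOT p0 OR p1 OR p4) forces p4 = True.
  clause (p1 OR p2 OR NOT p4) is falsified — backtrack.
So p1 = True.
Set p4 = False.
  then (NOT p0 OR p4 OR p5) forces p5 = True.
All clauses satisfied.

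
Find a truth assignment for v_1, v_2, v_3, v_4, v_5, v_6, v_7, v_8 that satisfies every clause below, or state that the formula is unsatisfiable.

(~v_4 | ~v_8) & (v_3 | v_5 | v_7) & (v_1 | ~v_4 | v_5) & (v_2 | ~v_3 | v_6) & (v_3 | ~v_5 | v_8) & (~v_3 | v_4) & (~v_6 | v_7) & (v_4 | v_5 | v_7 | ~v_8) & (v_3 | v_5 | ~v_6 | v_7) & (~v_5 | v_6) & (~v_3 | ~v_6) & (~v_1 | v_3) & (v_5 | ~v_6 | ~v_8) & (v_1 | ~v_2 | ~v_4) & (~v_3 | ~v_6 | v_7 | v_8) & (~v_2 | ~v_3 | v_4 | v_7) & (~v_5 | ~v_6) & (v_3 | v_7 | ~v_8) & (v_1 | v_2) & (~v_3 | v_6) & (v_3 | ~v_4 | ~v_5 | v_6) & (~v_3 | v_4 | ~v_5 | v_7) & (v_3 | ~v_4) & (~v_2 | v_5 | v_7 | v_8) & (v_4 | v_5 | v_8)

v_1: False; v_2: True; v_3: False; v_4: False; v_5: False; v_6: False; v_7: True; v_8: True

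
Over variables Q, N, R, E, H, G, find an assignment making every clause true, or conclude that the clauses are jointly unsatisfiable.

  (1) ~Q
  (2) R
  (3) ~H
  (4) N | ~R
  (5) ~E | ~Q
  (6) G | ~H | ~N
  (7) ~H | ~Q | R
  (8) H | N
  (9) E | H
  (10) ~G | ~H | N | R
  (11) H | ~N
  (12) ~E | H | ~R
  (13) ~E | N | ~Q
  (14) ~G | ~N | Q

No satisfying assignment exists.

Case Q = True:
  Clause (~Q) is falsified — contradiction.
Case Q = False:
  (R) forces R = True.
  (~H) forces H = False.
  (N | ~R) forces N = True.
  Clause (H | ~N) is falsified — contradiction.
Both cases fail, so the formula is unsatisfiable.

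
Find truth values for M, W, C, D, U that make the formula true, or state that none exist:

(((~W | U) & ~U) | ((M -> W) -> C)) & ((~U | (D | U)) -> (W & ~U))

M = False; W = True; C = True; D = False; U = False

  ((~W | U) & ~U) | ((M -> W) -> C) = True
    (~W | U) & ~U = False
      ~W | U = False
        ~W = False
      ~U = True
    (M -> W) -> C = True
      M -> W = True
  (~U | (D | U)) -> (W & ~U) = True
    ~U | (D | U) = True
      ~U = True
      D | U = False
    W & ~U = True
      ~U = True
Both conjuncts True, so the formula holds.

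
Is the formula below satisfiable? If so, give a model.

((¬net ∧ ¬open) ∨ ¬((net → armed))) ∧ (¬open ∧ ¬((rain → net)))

open=F, net=F, rain=T, armed=F

  (¬net ∧ ¬open) ∨ ¬((net → armed)) = True
    ¬net ∧ ¬open = True
      ¬net = True
      ¬open = True
    ¬((net → armed)) = False
      net → armed = True
  ¬open ∧ ¬((rain → net)) = True
    ¬open = True
    ¬((rain → net)) = True
      rain → net = False
Both conjuncts True, so the formula holds.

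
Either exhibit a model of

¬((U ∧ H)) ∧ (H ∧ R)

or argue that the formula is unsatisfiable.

R = True; H = True; U = False

  ¬((U ∧ H)) = True
    U ∧ H = False
  H ∧ R = True
Both conjuncts True, so the formula holds.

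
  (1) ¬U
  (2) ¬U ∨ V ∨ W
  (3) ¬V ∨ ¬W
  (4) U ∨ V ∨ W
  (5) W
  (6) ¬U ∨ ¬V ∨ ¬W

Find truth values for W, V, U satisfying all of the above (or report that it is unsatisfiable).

Unit clause (¬U) forces U = False.
Unit clause (W) forces W = True.
In (¬V ∨ ¬W) only ¬V is left, so V = False.
Check each clause:
  (¬U): ¬U holds.
  (¬U ∨ V ∨ W): ¬U holds.
  (¬V ∨ ¬W): ¬V holds.
  (U ∨ V ∨ W): W holds.
  (W): W holds.
  (¬U ∨ ¬V ∨ ¬W): ¬U holds.
All clauses satisfied.

W=T, V=F, U=F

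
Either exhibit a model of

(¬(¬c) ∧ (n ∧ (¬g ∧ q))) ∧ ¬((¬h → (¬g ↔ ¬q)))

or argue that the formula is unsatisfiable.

c=T, q=T, g=F, h=F, n=T

  ¬(¬c) ∧ (n ∧ (¬g ∧ q)) = True
    ¬(¬c) = True
      ¬c = False
    n ∧ (¬g ∧ q) = True
      ¬g ∧ q = True
        ¬g = True
  ¬((¬h → (¬g ↔ ¬q))) = True
    ¬h → (¬g ↔ ¬q) = False
      ¬h = True
      ¬g ↔ ¬q = False
        ¬g = True
        ¬q = False
Both conjuncts True, so the formula holds.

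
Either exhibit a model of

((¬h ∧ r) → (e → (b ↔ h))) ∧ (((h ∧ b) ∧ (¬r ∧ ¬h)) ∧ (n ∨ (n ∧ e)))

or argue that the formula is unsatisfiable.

No satisfying assignment exists.

Case h = True: the conjunct ¬h is False.
Case h = False: the conjunct h is False.
Both cases fail — unsatisfiable.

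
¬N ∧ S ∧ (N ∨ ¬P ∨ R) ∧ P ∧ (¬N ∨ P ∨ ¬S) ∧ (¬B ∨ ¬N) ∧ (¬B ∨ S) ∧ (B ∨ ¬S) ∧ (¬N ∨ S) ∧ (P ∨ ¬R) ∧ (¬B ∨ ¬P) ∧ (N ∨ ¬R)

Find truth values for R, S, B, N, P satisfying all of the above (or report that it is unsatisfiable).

The formula is unsatisfiable.

Case S = True:
  (¬N) forces N = False.
  (P) forces P = True.
  (N ∨ ¬P ∨ R) forces R = True.
  Clause (N ∨ ¬R) is falsified — contradiction.
Case S = False:
  Clause (S) is falsified — contradiction.
Both cases fail, so the formula is unsatisfiable.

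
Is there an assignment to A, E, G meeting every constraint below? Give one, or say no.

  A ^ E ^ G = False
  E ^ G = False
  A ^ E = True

A=F, E=T, G=T

A ^ E ^ G = F ^ T ^ T = False ✓
E ^ G = T ^ T = False ✓
A ^ E = F ^ T = True ✓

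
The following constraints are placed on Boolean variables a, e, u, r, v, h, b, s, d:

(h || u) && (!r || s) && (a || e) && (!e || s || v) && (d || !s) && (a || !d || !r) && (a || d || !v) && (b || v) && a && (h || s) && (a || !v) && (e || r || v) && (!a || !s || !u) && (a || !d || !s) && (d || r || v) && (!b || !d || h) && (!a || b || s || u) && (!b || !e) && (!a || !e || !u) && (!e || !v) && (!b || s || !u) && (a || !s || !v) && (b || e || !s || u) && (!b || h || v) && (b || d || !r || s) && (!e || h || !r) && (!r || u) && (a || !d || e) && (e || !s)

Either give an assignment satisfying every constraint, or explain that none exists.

a = True, e = False, u = False, r = False, v = True, h = True, b = True, s = False, d = False

Unit clause (a) forces a = True.
Try e = True:
  (!b || !e) forces b = False.
  (b || v) forces v = True.
  clause (!e || !v) is falsified — backtrack.
So e = False.
  then (e || !s) forces s = False.
  then (!r || s) forces r = False.
  then (h || s) forces h = True.
  then (e || r || v) forces v = True.
Set u = False.
  then (!a || b || s || u) forces b = True.
Set d = False.
All clauses satisfied.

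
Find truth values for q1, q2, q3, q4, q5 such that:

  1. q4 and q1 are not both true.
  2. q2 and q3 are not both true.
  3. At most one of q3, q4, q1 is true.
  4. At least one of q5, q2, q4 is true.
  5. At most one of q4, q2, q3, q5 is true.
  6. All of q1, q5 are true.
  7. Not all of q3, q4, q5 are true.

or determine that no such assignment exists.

q1=T; q2=F; q3=F; q4=F; q5=T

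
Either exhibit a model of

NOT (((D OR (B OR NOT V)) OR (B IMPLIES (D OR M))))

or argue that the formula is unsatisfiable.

Case B = True: the formula becomes NOT ((True OR (D OR M))) = False.
Case B = False: the formula becomes NOT (((D OR NOT V) OR True)) = False.
Both cases fail — unsatisfiable.

Unsatisfiable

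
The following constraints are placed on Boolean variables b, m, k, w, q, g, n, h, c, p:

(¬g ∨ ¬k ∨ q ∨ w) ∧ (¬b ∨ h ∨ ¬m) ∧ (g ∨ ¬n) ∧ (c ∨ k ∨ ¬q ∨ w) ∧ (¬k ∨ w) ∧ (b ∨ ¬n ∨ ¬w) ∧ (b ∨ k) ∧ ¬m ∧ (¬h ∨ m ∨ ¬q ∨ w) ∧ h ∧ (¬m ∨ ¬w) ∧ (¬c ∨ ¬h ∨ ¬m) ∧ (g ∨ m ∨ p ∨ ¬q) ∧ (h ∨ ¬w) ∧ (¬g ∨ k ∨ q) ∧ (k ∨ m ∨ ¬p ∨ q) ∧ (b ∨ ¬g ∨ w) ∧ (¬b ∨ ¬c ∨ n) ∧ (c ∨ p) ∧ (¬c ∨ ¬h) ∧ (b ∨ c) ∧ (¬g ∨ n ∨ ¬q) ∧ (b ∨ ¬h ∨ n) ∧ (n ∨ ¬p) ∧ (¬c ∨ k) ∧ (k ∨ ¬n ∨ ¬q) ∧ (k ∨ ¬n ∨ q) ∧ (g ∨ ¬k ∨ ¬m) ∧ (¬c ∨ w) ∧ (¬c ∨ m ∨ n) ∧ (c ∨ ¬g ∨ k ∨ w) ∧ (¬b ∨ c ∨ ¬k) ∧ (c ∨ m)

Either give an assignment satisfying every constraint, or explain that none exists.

UNSATISFIABLE

Case m = True:
  Clause (¬m) is falsified — contradiction.
Case m = False:
  (h) forces h = True.
  (¬c ∨ ¬h) forces c = False.
  Clause (c ∨ m) is falsified — contradiction.
Both cases fail, so the formula is unsatisfiable.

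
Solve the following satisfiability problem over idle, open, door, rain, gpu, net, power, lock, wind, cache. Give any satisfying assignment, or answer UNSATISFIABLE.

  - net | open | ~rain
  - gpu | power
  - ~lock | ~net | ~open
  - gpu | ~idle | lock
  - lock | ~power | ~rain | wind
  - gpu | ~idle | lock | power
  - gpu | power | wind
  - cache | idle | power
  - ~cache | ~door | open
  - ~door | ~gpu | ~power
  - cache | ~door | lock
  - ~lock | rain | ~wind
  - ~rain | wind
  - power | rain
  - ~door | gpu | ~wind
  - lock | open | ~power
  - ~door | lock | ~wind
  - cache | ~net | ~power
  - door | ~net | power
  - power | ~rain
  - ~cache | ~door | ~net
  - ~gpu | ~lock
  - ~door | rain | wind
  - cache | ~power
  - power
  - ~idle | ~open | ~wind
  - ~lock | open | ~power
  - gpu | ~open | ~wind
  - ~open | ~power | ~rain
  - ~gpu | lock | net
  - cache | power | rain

Unit clause (power) forces power = True.
In (cache | ~power) only cache is left, so cache = True.
Set idle = True.
Try open = False:
  (~cache | ~door | open) forces door = False.
  (lock | open | ~power) forces lock = True.
  clause (~lock | open | ~power) is falsified — backtrack.
So open = True.
  then (~idle | ~open | ~wind) forces wind = False.
  then (~open | ~power | ~rain) forces rain = False.
  then (~door | rain | wind) forces door = False.
Set gpu = True.
  then (~gpu | ~lock) forces lock = False.
  then (~gpu | lock | net) forces net = True.
All clauses satisfied.

idle=T, open=T, door=F, rain=F, gpu=T, net=T, power=T, lock=F, wind=F, cache=T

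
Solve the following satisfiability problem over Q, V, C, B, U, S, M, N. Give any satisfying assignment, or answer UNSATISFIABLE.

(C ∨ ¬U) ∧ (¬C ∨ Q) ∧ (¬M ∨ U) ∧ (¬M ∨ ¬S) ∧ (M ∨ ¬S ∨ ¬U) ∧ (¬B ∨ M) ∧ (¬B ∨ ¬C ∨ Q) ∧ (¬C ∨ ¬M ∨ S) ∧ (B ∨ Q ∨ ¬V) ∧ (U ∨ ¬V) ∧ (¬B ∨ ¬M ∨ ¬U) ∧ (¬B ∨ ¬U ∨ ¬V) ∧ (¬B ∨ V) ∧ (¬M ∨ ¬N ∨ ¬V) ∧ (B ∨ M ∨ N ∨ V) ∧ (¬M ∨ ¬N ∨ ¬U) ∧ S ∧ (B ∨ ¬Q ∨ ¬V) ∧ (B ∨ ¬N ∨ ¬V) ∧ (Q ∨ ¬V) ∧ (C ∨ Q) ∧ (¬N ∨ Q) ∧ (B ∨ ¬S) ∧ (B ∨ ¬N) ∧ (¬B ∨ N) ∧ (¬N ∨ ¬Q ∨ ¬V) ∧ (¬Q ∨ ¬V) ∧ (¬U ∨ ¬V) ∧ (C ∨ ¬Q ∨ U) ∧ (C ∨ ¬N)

The formula is unsatisfiable.

Case V = True:
  (U ∨ ¬V) forces U = True.
  Clause (¬U ∨ ¬V) is falsified — contradiction.
Case V = False:
  (¬B ∨ V) forces B = False.
  (S) forces S = True.
  Clause (B ∨ ¬S) is falsified — contradiction.
Both cases fail, so the formula is unsatisfiable.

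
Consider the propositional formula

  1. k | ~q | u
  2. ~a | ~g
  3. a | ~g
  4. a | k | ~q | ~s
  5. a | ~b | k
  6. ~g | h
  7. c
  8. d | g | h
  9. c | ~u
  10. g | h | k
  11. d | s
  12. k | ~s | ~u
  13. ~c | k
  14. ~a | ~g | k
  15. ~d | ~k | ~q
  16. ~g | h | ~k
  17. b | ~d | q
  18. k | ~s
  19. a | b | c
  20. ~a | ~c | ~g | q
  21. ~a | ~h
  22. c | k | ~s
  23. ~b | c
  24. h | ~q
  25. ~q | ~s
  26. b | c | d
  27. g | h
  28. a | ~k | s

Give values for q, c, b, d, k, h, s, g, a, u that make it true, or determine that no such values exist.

Unit clause (c) forces c = True.
In (~c | k) only k is left, so k = True.
Try q = True:
  (~d | ~k | ~q) forces d = False.
  (d | s) forces s = True.
  clause (~q | ~s) is falsified — backtrack.
So q = False.
Set b = True.
Set d = False.
  then (d | s) forces s = True.
Try h = False:
  (~g | h) forces g = False.
  clause (d | g | h) is falsified — backtrack.
So h = True.
  then (~a | ~h) forces a = False.
  then (a | ~g) forces g = False.
Set u = False.
All clauses satisfied.

q = False, c = True, b = True, d = False, k = True, h = True, s = True, g = False, a = False, u = False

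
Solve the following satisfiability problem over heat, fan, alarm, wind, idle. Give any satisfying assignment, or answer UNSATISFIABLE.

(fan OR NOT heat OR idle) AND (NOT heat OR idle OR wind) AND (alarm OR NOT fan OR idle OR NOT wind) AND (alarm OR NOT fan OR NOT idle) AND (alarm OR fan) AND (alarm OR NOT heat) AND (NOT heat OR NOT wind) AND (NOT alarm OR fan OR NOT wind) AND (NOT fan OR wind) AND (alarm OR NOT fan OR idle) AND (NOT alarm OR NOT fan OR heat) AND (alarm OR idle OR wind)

Set heat = False.
Try fan = True:
  (NOT fan OR wind) forces wind = True.
  (NOT alarm OR NOT fan OR heat) forces alarm = False.
  (alarm OR NOT fan OR idle OR NOT wind) forces idle = True.
  clause (alarm OR NOT fan OR NOT idle) is falsified — backtrack.
So fan = False.
  then (alarm OR fan) forces alarm = True.
  then (NOT alarm OR fan OR NOT wind) forces wind = False.
Set idle = True.
All clauses satisfied.

heat=F; fan=F; alarm=T; wind=F; idle=T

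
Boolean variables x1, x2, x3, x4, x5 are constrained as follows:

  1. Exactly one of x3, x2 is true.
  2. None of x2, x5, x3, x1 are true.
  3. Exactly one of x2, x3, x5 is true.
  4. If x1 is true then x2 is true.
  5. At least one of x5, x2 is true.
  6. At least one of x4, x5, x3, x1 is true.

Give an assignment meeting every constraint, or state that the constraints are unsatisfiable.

Case x5 = True:
  Constraint (2) is violated (x5=T) — contradiction.
Case x5 = False:
  (2) forces x2 = False.
  Constraint (5) is violated (x5=F, x2=F) — contradiction.
Both cases fail — unsatisfiable.

The formula is unsatisfiable.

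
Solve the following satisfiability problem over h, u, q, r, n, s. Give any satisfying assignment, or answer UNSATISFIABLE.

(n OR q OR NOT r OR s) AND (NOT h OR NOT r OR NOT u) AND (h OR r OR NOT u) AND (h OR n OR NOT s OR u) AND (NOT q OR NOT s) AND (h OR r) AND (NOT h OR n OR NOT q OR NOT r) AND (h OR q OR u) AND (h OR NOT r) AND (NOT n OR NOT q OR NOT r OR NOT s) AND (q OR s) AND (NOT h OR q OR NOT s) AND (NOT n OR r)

h: True; u: True; q: True; r: False; n: False; s: False

Set h = True.
Set u = True.
  then (NOT h OR NOT r OR NOT u) forces r = False.
  then (NOT n OR r) forces n = False.
Try q = False:
  (q OR s) forces s = True.
  clause (NOT h OR q OR NOT s) is falsified — backtrack.
So q = True.
  then (NOT q OR NOT s) forces s = False.
All clauses satisfied.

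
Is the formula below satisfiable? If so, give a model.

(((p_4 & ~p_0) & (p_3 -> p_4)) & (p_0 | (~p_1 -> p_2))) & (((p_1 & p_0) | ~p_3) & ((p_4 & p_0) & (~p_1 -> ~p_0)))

Unsatisfiable

Case p_0 = True: the conjunct ~p_0 is False.
Case p_0 = False: the conjunct p_0 is False.
Both cases fail — unsatisfiable.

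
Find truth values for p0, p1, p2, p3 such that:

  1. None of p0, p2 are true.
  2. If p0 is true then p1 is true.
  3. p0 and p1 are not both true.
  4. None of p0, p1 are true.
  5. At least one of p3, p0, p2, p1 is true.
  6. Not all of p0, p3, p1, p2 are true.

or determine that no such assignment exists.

p0 = False, p1 = False, p2 = False, p3 = True

  (1) {p0, p2}: 0 true — none ✓
  (2) p0=F ⇒ p1: vacuous ✓
  (3) p0=F, p1=F — not both ✓
  (4) {p0, p1}: 0 true — none ✓
  (5) {p3, p0, p2, p1}: 1 true — at least one ✓
  (6) {p0, p3, p1, p2}: 1/4 true — not all ✓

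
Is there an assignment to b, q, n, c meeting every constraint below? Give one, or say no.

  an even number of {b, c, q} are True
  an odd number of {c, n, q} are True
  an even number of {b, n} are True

No satisfying assignment exists.

Adding constraints 1, 2, 3 mod 2: every variable appears an even number of times on the left, so the left side is 0.
But the right sides sum to 1 (mod 2). 0 ≠ 1 — the system is inconsistent.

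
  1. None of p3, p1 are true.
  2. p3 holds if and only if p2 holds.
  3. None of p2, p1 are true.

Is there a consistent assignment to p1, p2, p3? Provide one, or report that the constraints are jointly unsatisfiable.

p1 = False, p2 = False, p3 = False

  (1) {p3, p1}: 0 true — none ✓
  (2) p3=F, p2=F — same ✓
  (3) {p2, p1}: 0 true — none ✓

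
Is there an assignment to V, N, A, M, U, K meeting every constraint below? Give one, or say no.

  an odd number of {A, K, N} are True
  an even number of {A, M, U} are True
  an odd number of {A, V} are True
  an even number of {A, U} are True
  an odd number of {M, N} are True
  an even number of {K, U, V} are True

V = False; N = True; A = True; M = False; U = True; K = True

{A, K, N}: 3 true → odd ✓
{A, M, U}: 2 true → even ✓
{A, V}: 1 true → odd ✓
{A, U}: 2 true → even ✓
{M, N}: 1 true → odd ✓
{K, U, V}: 2 true → even ✓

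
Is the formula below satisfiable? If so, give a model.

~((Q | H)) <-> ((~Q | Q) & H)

H: False, Q: True

  ~((Q | H)) <-> ((~Q | Q) & H) = True
    ~((Q | H)) = False
      Q | H = True
    (~Q | Q) & H = False
      ~Q | Q = True
        ~Q = False
The formula evaluates to True.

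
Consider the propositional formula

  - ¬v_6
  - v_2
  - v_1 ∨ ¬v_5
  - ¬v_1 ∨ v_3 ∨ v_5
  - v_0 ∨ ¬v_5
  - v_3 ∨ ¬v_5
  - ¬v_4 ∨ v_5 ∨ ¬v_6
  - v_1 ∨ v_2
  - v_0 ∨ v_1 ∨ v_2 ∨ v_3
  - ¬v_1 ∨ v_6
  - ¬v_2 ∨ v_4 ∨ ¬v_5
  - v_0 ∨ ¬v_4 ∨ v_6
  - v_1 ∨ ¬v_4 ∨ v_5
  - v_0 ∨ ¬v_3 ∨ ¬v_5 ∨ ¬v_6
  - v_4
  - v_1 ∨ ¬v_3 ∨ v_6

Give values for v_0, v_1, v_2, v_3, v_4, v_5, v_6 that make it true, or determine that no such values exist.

Case v_2 = True:
  (¬v_6) forces v_6 = False.
  (¬v_1 ∨ v_6) forces v_1 = False.
  (v_1 ∨ ¬v_5) forces v_5 = False.
  (v_1 ∨ ¬v_4 ∨ v_5) forces v_4 = False.
  Clause (v_4) is falsified — contradiction.
Case v_2 = False:
  Clause (v_2) is falsified — contradiction.
Both cases fail, so the formula is unsatisfiable.

No satisfying assignment exists.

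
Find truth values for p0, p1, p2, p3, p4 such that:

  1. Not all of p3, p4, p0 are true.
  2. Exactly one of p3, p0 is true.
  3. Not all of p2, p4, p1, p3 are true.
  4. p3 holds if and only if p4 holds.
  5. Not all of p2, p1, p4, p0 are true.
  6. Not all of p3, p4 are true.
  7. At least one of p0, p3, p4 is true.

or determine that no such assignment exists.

p0: True, p1: True, p2: False, p3: False, p4: False

  (1) {p3, p4, p0}: 1/3 true — not all ✓
  (2) {p3, p0}: 1 true — exactly one ✓
  (3) {p2, p4, p1, p3}: 1/4 true — not all ✓
  (4) p3=F, p4=F — same ✓
  (5) {p2, p1, p4, p0}: 2/4 true — not all ✓
  (6) {p3, p4}: 0/2 true — not all ✓
  (7) {p0, p3, p4}: 1 true — at least one ✓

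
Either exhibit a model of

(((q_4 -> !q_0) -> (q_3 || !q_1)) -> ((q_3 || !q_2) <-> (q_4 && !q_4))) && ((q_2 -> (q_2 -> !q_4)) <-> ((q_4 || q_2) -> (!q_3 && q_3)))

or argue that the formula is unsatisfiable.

q_0=F, q_1=T, q_2=F, q_3=F, q_4=F

  ((q_4 -> !q_0) -> (q_3 || !q_1)) -> ((q_3 || !q_2) <-> (q_4 && !q_4)) = True
    (q_4 -> !q_0) -> (q_3 || !q_1) = False
      q_4 -> !q_0 = True
        !q_0 = True
      q_3 || !q_1 = False
        !q_1 = False
    (q_3 || !q_2) <-> (q_4 && !q_4) = False
      q_3 || !q_2 = True
        !q_2 = True
      q_4 && !q_4 = False
        !q_4 = True
  (q_2 -> (q_2 -> !q_4)) <-> ((q_4 || q_2) -> (!q_3 && q_3)) = True
    q_2 -> (q_2 -> !q_4) = True
      q_2 -> !q_4 = True
        !q_4 = True
    (q_4 || q_2) -> (!q_3 && q_3) = True
      q_4 || q_2 = False
      !q_3 && q_3 = False
        !q_3 = True
Both conjuncts True, so the formula holds.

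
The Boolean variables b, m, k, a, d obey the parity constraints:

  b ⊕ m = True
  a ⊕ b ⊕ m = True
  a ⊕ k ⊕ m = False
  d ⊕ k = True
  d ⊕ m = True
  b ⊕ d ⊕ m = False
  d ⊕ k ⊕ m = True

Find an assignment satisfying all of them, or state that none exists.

b: True; m: False; k: False; a: False; d: True

b ⊕ m = T ⊕ F = True ✓
a ⊕ b ⊕ m = F ⊕ T ⊕ F = True ✓
a ⊕ k ⊕ m = F ⊕ F ⊕ F = False ✓
d ⊕ k = T ⊕ F = True ✓
d ⊕ m = T ⊕ F = True ✓
b ⊕ d ⊕ m = T ⊕ T ⊕ F = False ✓
d ⊕ k ⊕ m = T ⊕ F ⊕ F = True ✓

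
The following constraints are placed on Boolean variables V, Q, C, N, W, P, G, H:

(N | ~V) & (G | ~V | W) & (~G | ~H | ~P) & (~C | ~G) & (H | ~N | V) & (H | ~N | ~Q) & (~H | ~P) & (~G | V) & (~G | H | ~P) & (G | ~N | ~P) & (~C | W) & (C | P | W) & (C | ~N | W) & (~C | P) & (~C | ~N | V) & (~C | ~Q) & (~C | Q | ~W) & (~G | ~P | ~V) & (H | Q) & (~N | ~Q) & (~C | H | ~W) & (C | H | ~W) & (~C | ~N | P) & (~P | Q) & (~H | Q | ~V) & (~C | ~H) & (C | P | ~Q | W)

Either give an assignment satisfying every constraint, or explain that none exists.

V = False; Q = True; C = False; N = False; W = False; P = True; G = False; H = False

Try V = True:
  (N | ~V) forces N = True.
  (~N | ~Q) forces Q = False.
  (H | Q) forces H = True.
  clause (~H | Q | ~V) is falsified — backtrack.
So V = False.
  then (~G | V) forces G = False.
Set Q = True.
  then (~C | ~Q) forces C = False.
  then (~N | ~Q) forces N = False.
Set W = False.
  then (C | P | W) forces P = True.
  then (~H | ~P) forces H = False.
All clauses satisfied.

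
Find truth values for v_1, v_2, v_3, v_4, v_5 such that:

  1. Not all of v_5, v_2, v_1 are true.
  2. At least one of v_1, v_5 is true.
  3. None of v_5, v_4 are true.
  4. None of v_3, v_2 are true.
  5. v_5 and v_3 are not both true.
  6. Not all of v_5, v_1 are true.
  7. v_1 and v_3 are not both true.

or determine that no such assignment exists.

v_1 = True; v_2 = False; v_3 = False; v_4 = False; v_5 = False

  (1) {v_5, v_2, v_1}: 1/3 true — not all ✓
  (2) {v_1, v_5}: 1 true — at least one ✓
  (3) {v_5, v_4}: 0 true — none ✓
  (4) {v_3, v_2}: 0 true — none ✓
  (5) v_5=F, v_3=F — not both ✓
  (6) {v_5, v_1}: 1/2 true — not all ✓
  (7) v_1=T, v_3=F — not both ✓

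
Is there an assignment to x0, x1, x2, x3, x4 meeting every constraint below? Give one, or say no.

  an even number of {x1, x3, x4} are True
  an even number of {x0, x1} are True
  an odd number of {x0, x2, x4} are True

x0 = True, x1 = True, x2 = True, x3 = False, x4 = True

{x1, x3, x4}: 2 true → even ✓
{x0, x1}: 2 true → even ✓
{x0, x2, x4}: 3 true → odd ✓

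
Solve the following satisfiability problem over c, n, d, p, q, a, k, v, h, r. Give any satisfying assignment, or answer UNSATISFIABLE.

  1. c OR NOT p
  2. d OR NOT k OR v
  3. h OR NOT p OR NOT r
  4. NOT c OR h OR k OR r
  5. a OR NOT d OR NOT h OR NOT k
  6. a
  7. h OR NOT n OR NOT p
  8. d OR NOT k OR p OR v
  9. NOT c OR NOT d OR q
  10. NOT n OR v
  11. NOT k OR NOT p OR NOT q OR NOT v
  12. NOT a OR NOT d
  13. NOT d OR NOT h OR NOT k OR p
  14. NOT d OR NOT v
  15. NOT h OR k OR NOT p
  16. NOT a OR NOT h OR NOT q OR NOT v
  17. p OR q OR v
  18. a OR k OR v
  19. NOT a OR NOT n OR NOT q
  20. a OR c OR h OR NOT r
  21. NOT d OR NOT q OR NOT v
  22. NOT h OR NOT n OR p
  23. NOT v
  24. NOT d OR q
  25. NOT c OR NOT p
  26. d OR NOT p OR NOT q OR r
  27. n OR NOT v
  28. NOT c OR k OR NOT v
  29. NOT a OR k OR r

c=T, n=F, d=F, p=F, q=T, a=T, k=F, v=F, h=F, r=T

Unit clause (a) forces a = True.
In (NOT a OR NOT d) only NOT d is left, so d = False.
Unit clause (NOT v) forces v = False.
In (d OR NOT k OR v) only NOT k is left, so k = False.
In (NOT n OR v) only NOT n is left, so n = False.
In (NOT a OR k OR r) only r is left, so r = True.
Set c = True.
  then (NOT c OR NOT p) forces p = False.
  then (p OR q OR v) forces q = True.
Set h = False.
All clauses satisfied.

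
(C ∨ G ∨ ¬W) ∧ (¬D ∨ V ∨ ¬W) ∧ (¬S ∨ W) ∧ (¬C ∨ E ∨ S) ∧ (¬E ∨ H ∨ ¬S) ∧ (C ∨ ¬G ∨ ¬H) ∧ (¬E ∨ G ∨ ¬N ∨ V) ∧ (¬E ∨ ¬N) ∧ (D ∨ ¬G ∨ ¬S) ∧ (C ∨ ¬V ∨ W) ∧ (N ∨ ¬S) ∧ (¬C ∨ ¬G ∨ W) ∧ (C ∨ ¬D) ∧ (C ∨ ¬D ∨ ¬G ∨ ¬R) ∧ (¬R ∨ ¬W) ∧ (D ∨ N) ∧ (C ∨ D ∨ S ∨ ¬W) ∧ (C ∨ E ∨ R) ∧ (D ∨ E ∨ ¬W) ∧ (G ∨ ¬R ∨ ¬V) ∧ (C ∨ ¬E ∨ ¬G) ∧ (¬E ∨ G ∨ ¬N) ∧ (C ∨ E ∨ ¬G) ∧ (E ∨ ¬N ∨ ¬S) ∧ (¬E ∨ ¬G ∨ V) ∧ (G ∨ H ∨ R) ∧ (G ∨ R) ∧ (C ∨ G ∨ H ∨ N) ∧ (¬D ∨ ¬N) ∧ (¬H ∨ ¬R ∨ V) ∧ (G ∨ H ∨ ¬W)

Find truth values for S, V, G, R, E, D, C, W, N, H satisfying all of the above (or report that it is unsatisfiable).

Set S = False.
Set V = False.
Try G = True:
  (¬E ∨ ¬G ∨ V) forces E = False.
  (¬C ∨ E ∨ S) forces C = False.
  clause (C ∨ E ∨ ¬G) is falsified — backtrack.
So G = False.
  then (G ∨ R) forces R = True.
  then (¬H ∨ ¬R ∨ V) forces H = False.
  then (G ∨ H ∨ ¬W) forces W = False.
Set E = True.
  then (¬E ∨ G ∨ ¬N ∨ V) forces N = False.
  then (D ∨ N) forces D = True.
  then (C ∨ G ∨ H ∨ N) forces C = True.
All clauses satisfied.

S = False; V = False; G = False; R = True; E = True; D = True; C = True; W = False; N = False; H = False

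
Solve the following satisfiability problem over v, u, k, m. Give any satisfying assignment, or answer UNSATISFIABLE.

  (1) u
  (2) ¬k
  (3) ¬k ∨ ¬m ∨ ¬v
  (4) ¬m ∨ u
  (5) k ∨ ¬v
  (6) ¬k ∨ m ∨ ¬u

v = False, u = True, k = False, m = True

Unit clause (u) forces u = True.
Unit clause (¬k) forces k = False.
In (k ∨ ¬v) only ¬v is left, so v = False.
Set m = True.
Check each clause:
  (u): u holds.
  (¬k): ¬k holds.
  (¬k ∨ ¬m ∨ ¬v): ¬k holds.
  (¬m ∨ u): u holds.
  (k ∨ ¬v): ¬v holds.
  (¬k ∨ m ∨ ¬u): ¬k holds.
All clauses satisfied.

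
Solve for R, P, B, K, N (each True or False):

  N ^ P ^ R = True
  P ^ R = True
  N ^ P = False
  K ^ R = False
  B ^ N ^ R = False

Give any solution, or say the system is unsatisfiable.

R = True; P = False; B = True; K = True; N = False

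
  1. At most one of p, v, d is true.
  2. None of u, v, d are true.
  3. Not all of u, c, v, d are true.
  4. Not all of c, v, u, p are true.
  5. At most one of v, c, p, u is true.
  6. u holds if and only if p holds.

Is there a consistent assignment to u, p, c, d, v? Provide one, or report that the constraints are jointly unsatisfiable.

u = False, p = False, c = True, d = False, v = False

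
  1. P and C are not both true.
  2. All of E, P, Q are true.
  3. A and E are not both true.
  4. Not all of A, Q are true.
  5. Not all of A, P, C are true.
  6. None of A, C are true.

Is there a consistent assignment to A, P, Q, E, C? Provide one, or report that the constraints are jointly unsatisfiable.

A: False; P: True; Q: True; E: True; C: False

  (1) P=T, C=F — not both ✓
  (2) {E, P, Q}: all 3 true ✓
  (3) A=F, E=T — not both ✓
  (4) {A, Q}: 1/2 true — not all ✓
  (5) {A, P, C}: 1/3 true — not all ✓
  (6) {A, C}: 0 true — none ✓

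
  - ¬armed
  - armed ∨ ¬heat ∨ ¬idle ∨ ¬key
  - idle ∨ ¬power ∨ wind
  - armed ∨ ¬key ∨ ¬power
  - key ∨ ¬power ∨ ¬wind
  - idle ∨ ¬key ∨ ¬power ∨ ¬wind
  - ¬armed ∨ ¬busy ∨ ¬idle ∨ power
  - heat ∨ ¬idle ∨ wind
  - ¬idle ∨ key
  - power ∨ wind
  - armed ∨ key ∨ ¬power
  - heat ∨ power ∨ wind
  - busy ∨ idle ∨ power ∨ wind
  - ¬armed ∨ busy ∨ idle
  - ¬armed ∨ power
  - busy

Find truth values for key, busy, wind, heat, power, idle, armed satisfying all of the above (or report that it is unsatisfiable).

key=F, busy=T, wind=T, heat=T, power=F, idle=F, armed=F

Unit clause (¬armed) forces armed = False.
Unit clause (busy) forces busy = True.
Set key = False.
  then (¬idle ∨ key) forces idle = False.
  then (armed ∨ key ∨ ¬power) forces power = False.
  then (power ∨ wind) forces wind = True.
Set heat = True.
All clauses satisfied.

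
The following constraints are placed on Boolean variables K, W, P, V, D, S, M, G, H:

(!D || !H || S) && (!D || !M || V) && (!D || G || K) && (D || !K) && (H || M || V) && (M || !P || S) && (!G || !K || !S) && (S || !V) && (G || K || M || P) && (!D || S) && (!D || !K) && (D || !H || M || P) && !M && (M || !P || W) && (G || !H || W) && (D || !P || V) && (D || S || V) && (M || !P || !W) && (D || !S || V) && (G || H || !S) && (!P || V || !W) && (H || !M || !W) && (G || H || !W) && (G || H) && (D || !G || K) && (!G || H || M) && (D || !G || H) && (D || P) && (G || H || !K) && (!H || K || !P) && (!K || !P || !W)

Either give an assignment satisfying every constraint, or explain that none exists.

Unit clause (!M) forces M = False.
Try K = True:
  (D || !K) forces D = True.
  clause (!D || !K) is falsified — backtrack.
So K = False.
Set W = False.
  then (M || !P || W) forces P = False.
  then (D || P) forces D = True.
  then (!D || G || K) forces G = True.
  then (!D || S) forces S = True.
  then (!G || H || M) forces H = True.
Set V = False.
All clauses satisfied.

K=F, W=F, P=F, V=F, D=T, S=T, M=F, G=T, H=T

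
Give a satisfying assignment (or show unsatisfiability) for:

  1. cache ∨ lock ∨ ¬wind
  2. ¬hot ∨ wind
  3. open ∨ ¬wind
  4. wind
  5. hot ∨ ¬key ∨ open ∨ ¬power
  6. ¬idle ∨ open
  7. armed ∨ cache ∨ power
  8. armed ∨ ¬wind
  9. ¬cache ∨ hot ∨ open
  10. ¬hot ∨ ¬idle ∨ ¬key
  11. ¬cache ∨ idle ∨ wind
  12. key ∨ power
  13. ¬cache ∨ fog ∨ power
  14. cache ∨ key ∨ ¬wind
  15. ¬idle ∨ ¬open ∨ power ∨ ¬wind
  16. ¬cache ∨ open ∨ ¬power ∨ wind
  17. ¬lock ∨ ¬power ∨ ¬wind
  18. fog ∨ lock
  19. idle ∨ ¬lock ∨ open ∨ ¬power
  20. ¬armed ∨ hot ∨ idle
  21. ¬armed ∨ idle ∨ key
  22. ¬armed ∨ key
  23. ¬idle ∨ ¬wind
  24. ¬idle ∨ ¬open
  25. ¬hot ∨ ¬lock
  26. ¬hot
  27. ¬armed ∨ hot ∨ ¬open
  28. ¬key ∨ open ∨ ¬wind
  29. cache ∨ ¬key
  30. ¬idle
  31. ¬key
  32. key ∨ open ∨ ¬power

Unsatisfiable — no assignment works.

Case key = True:
  Clause (¬key) is falsified — contradiction.
Case key = False:
  (wind) forces wind = True.
  (open ∨ ¬wind) forces open = True.
  (armed ∨ ¬wind) forces armed = True.
  Clause (¬armed ∨ key) is falsified — contradiction.
Both cases fail, so the formula is unsatisfiable.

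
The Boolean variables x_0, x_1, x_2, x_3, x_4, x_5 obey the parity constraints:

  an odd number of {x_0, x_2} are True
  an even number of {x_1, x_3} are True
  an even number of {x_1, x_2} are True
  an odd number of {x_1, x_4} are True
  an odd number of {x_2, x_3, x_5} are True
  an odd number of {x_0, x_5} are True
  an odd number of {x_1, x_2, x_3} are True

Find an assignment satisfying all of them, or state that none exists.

x_0 = False, x_1 = True, x_2 = True, x_3 = True, x_4 = False, x_5 = True

{x_0, x_2}: 1 true → odd ✓
{x_1, x_3}: 2 true → even ✓
{x_1, x_2}: 2 true → even ✓
{x_1, x_4}: 1 true → odd ✓
{x_2, x_3, x_5}: 3 true → odd ✓
{x_0, x_5}: 1 true → odd ✓
{x_1, x_2, x_3}: 3 true → odd ✓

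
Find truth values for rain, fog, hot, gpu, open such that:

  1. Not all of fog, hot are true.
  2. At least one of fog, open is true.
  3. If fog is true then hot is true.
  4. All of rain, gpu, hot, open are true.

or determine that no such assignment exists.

rain = True; fog = False; hot = True; gpu = True; open = True

  (1) {fog, hot}: 1/2 true — not all ✓
  (2) {fog, open}: 1 true — at least one ✓
  (3) fog=F ⇒ hot: vacuous ✓
  (4) {rain, gpu, hot, open}: all 4 true ✓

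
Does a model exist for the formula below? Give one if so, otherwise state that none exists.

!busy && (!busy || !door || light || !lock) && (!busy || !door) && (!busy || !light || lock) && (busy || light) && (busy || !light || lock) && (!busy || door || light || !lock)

Unit clause (!busy) forces busy = False.
In (busy || light) only light is left, so light = True.
In (busy || !light || lock) only lock is left, so lock = True.
Set door = True.
Check each clause:
  (!busy): !busy holds.
  (!busy || !door || light || !lock): !busy holds.
  (!busy || !door): !busy holds.
  (!busy || !light || lock): !busy holds.
  (busy || light): light holds.
  (busy || !light || lock): lock holds.
  (!busy || door || light || !lock): !busy holds.
All clauses satisfied.

light=T; door=T; lock=T; busy=F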